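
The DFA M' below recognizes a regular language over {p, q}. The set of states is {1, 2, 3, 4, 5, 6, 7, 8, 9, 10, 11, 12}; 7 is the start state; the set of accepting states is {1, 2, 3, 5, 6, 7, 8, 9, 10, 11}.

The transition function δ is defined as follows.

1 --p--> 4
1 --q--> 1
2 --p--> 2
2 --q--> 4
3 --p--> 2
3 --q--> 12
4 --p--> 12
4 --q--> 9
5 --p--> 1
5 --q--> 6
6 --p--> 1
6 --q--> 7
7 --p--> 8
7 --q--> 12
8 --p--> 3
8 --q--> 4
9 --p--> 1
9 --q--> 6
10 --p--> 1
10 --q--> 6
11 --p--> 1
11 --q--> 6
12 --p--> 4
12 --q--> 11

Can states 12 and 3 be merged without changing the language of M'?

States {5,10} cannot be reached from the start state, so discard them.
Initial partition by acceptance: {1,2,3,6,7,8,9,11} | {4,12}.
On input p, block {1,2,3,6,7,8,9,11} splits into {2,3,6,7,8,9,11} and {1}.
Split {2,3,6,7,8,9,11} by δ(·,p) → {2,3,7,8} and {6,9,11}.
Split {6,9,11} by δ(·,q) → {9,11} and {6}.
Stable partition: {2,3,7,8} | {4,12} | {1} | {9,11} | {6} — 5 equivalence classes.
12 and 3 end up in different blocks, so they are distinguishable. For instance, the string 'ε' is accepted from only 3.

No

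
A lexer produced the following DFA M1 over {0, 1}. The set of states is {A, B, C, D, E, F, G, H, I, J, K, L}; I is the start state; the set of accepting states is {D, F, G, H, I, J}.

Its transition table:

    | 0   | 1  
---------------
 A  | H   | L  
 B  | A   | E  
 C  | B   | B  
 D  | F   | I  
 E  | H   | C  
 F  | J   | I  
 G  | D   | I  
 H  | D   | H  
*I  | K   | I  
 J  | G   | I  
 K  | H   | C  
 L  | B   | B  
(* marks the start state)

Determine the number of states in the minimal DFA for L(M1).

P0 = {D,F,G,H,I,J} | {A,B,C,E,K,L}.
On input 0, block {D,F,G,H,I,J} splits into {D,F,G,H,J} and {I}.
Refine {D,F,G,H,J} on symbol 1: members go to different blocks, giving {D,F,G,J} and {H}.
Refine {A,B,C,E,K,L} on symbol 0: members go to different blocks, giving {A,E,K} and {B,C,L}.
Split {B,C,L} by δ(·,0) → {C,L} and {B}.
No further refinement is possible. Final partition (6 blocks): {D,F,G,J} | {A,E,K} | {I} | {H} | {C,L} | {B}.

6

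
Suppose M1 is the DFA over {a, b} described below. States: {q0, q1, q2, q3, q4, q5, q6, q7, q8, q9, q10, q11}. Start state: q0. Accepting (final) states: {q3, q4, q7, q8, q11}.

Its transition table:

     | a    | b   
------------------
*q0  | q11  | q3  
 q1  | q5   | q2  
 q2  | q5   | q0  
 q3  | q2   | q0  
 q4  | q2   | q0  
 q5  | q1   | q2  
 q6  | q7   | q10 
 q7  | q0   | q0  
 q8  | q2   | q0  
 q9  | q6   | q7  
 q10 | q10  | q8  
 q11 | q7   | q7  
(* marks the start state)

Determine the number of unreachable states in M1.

5

No path from q0 leads to q4, q6, q8, q9, q10; the other 7 states are all reachable.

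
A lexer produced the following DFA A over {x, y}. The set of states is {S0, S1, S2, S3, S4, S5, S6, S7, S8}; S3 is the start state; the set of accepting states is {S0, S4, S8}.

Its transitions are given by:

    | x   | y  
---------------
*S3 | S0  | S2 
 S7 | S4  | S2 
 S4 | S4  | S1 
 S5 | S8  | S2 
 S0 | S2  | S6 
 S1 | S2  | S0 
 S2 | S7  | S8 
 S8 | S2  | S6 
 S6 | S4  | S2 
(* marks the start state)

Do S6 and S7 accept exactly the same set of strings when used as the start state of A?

Reachable states from the start: {S0,S1,S2,S3,S4,S6,S7,S8}. Unreachable: {S5} — drop them.
Start with accepting vs non-accepting: {S0,S4,S8} | {S1,S2,S3,S6,S7}.
Refine {S0,S4,S8} on symbol x: members go to different blocks, giving {S0,S8} and {S4}.
On input x, block {S1,S2,S3,S6,S7} splits into {S1,S2} and {S6,S7} and {S3}.
On input x, block {S1,S2} splits into {S1} and {S2}.
The partition is now stable with 6 blocks: {S0,S8} | {S1} | {S4} | {S6,S7} | {S3} | {S2}.
S6 and S7 lie in the same block of the stable partition, so they are equivalent — no string distinguishes them.

Yes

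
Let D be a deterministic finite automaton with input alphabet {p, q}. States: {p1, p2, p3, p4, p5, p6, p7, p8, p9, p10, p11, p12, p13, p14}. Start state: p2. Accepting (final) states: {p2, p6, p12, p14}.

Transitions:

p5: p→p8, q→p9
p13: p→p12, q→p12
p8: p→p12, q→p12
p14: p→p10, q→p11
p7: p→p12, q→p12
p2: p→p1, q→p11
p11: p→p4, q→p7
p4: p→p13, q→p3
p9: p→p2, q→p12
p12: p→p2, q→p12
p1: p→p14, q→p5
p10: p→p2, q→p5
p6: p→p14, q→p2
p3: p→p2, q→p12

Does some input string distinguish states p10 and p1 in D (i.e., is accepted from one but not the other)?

No

Reachable states from the start: {p1,p2,p3,p4,p5,p7,p8,p9,p10,p11,p12,p13,p14}. Unreachable: {p6} — drop them.
P0 = {p2,p12,p14} | {p1,p3,p4,p5,p7,p8,p9,p10,p11,p13}.
Split {p2,p12,p14} by δ(·,p) → {p2,p14} and {p12}.
On input p, block {p1,p3,p4,p5,p7,p8,p9,p10,p11,p13} splits into {p1,p3,p9,p10} and {p4,p5,p11} and {p7,p8,p13}.
On input q, block {p1,p3,p9,p10} splits into {p1,p10} and {p3,p9}.
Split {p4,p5,p11} by δ(·,p) → {p4,p5} and {p11}.
Stable partition: {p2,p14} | {p1,p10} | {p12} | {p4,p5} | {p7,p8,p13} | {p3,p9} | {p11} — 7 equivalence classes.
p10 and p1 lie in the same block of the stable partition, so they are equivalent — no string distinguishes them.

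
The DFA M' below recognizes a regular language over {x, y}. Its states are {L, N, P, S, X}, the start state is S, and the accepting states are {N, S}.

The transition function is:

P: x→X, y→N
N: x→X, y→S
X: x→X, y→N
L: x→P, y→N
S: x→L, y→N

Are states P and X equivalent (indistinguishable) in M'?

Start with accepting vs non-accepting: {N,S} | {L,P,X}.
No further refinement is possible. Final partition (2 blocks): {N,S} | {L,P,X}.
P and X lie in the same block of the stable partition, so they are equivalent — no string distinguishes them.

Yes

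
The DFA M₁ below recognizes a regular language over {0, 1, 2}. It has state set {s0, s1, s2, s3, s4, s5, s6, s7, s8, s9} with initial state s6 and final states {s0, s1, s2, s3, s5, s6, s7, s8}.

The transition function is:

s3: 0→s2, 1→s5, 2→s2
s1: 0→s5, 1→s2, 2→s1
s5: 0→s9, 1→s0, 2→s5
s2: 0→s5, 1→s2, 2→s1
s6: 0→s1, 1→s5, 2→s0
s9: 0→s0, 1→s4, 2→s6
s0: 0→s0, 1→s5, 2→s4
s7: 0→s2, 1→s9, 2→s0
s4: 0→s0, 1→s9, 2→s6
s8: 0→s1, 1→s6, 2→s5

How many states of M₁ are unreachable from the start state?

BFS from s6 reaches {s0, s1, s2, s4, s5, s6, s9}; the 3 state(s) s3, s7, s8 are never visited.

3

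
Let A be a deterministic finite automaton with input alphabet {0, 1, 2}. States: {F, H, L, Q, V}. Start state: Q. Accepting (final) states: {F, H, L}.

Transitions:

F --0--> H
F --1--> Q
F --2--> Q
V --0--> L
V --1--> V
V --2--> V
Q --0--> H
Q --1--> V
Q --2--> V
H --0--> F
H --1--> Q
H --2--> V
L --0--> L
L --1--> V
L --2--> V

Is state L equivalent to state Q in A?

No

All states are reachable from the start state.
Start with accepting vs non-accepting: {F,H,L} | {Q,V}.
The partition is now stable with 2 blocks: {F,H,L} | {Q,V}.
L and Q end up in different blocks, so they are distinguishable. For instance, the string 'ε' is accepted from only L.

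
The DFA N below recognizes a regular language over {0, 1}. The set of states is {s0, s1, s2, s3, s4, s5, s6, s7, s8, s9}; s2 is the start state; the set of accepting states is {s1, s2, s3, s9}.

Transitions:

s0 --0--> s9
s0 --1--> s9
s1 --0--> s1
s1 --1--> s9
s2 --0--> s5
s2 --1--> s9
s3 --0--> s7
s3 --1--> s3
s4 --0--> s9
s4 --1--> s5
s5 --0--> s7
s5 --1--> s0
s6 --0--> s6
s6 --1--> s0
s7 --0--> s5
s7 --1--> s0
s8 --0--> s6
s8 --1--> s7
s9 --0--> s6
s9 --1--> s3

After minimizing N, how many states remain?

States {s1,s4,s8} cannot be reached from the start state, so discard them.
P0 = {s2,s3,s9} | {s0,s5,s6,s7}.
Refine {s0,s5,s6,s7} on symbol 0: members go to different blocks, giving {s5,s6,s7} and {s0}.
Stable partition: {s2,s3,s9} | {s5,s6,s7} | {s0} — 3 equivalence classes.

3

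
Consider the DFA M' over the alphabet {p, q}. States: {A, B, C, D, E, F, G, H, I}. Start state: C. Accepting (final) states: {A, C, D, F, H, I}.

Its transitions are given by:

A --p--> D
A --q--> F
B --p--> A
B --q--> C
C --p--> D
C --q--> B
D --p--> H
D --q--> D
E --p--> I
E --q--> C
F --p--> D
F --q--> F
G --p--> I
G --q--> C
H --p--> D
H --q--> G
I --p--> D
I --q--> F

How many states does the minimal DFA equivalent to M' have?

4

States {E} cannot be reached from the start state, so discard them.
P0 = {A,C,D,F,H,I} | {B,G}.
Split {A,C,D,F,H,I} by δ(·,q) → {A,D,F,I} and {C,H}.
On input p, block {A,D,F,I} splits into {A,F,I} and {D}.
Stable partition: {A,F,I} | {B,G} | {C,H} | {D} — 4 equivalence classes.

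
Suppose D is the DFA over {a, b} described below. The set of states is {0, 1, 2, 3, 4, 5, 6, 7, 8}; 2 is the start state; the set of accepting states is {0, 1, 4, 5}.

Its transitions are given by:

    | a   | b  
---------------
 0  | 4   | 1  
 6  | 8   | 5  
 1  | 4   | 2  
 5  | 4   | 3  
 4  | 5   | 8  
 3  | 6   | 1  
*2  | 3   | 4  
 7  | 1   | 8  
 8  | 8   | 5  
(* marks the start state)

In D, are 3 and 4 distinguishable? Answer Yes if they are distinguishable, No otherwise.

Reachable states from the start: {1,2,3,4,5,6,8}. Unreachable: {0,7} — drop them.
Initial partition by acceptance: {1,4,5} | {2,3,6,8}.
The partition is now stable with 2 blocks: {1,4,5} | {2,3,6,8}.
3 and 4 end up in different blocks, so they are distinguishable. For instance, the string 'ε' is accepted from only 4.

Yes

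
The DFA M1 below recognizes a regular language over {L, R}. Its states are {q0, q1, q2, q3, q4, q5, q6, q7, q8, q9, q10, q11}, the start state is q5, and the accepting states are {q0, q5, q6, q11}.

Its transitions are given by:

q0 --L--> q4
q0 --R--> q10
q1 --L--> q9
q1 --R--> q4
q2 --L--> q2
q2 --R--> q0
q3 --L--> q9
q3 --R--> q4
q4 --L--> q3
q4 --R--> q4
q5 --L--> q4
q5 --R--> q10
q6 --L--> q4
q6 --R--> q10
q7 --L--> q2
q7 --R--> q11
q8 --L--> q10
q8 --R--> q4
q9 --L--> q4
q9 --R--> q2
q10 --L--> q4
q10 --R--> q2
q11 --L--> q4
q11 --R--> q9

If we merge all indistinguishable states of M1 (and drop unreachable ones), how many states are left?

States {q1,q6,q7,q8,q11} cannot be reached from the start state, so discard them.
Start with accepting vs non-accepting: {q0,q5} | {q2,q3,q4,q9,q10}.
On input R, block {q2,q3,q4,q9,q10} splits into {q3,q4,q9,q10} and {q2}.
On input R, block {q3,q4,q9,q10} splits into {q3,q4} and {q9,q10}.
Split {q3,q4} by δ(·,L) → {q3} and {q4}.
No further refinement is possible. Final partition (5 blocks): {q0,q5} | {q3} | {q2} | {q9,q10} | {q4}.

5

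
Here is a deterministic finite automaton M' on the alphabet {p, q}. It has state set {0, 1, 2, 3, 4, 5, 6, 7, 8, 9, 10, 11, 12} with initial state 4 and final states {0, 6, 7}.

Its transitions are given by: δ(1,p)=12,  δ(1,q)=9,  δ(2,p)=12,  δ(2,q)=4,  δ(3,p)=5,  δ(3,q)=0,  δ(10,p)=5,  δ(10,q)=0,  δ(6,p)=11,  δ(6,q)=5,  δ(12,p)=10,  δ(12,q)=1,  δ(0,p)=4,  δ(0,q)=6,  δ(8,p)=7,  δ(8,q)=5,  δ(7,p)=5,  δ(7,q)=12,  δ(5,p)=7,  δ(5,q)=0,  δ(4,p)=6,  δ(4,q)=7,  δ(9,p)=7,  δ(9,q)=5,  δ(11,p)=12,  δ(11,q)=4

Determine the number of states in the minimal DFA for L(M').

10

States {2,3,8} cannot be reached from the start state, so discard them.
Start with accepting vs non-accepting: {0,6,7} | {1,4,5,9,10,11,12}.
Refine {0,6,7} on symbol q: members go to different blocks, giving {6,7} and {0}.
On input p, block {1,4,5,9,10,11,12} splits into {1,10,11,12} and {4,5,9}.
On input p, block {6,7} splits into {6} and {7}.
On input p, block {1,10,11,12} splits into {1,11,12} and {10}.
Split {1,11,12} by δ(·,p) → {1,11} and {12}.
Split {4,5,9} by δ(·,p) → {5,9} and {4}.
Split {1,11} by δ(·,q) → {1} and {11}.
Split {5,9} by δ(·,q) → {5} and {9}.
No further refinement is possible. Final partition (10 blocks): {6} | {1} | {0} | {5} | {7} | {10} | {12} | {4} | {11} | {9}.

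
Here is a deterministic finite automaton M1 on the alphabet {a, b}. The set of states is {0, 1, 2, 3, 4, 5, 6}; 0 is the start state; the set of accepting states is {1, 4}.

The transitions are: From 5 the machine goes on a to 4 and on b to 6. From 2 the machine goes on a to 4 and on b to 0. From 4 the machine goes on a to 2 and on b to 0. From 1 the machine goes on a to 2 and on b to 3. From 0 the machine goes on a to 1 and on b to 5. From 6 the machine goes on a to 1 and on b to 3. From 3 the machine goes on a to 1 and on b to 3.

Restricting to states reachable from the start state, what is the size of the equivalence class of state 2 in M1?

5

Every state is reachable, so we keep all 7.
Start with accepting vs non-accepting: {1,4} | {0,2,3,5,6}.
No further refinement is possible. Final partition (2 blocks): {1,4} | {0,2,3,5,6}.
State 2 belongs to the block {0,2,3,5,6}, which has 5 states.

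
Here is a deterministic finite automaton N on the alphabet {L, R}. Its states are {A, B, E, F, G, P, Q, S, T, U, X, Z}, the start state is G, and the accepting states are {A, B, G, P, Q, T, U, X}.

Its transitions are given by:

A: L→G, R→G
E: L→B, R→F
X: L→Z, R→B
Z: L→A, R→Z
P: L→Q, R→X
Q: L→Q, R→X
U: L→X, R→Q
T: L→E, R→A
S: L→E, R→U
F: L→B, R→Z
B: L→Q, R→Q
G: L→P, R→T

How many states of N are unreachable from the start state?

No path from G leads to S, U; the other 10 states are all reachable.

2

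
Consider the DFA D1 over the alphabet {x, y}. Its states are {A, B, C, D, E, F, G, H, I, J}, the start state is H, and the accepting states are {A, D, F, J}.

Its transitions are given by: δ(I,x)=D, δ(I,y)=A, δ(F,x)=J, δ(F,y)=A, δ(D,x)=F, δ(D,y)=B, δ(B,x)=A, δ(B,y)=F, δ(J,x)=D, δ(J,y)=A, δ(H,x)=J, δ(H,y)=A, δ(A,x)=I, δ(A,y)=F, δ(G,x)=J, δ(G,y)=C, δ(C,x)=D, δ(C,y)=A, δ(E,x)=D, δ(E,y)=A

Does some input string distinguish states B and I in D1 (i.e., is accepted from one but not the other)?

States {C,E,G} cannot be reached from the start state, so discard them.
Start with accepting vs non-accepting: {A,D,F,J} | {B,H,I}.
Split {A,D,F,J} by δ(·,x) → {D,F,J} and {A}.
Split {D,F,J} by δ(·,y) → {F,J} and {D}.
Split {F,J} by δ(·,x) → {F} and {J}.
Refine {B,H,I} on symbol x: members go to different blocks, giving {B} and {H} and {I}.
The partition is now stable with 7 blocks: {F} | {B} | {A} | {D} | {J} | {H} | {I}.
B and I end up in different blocks, so they are distinguishable. For instance, the string 'xx' is accepted from only I.

Yes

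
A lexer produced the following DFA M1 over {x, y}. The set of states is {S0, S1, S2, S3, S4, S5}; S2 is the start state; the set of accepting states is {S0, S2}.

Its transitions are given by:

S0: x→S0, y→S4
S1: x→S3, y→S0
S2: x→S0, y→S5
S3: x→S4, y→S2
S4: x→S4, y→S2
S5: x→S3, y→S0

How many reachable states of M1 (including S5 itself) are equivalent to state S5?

First remove the unreachable states {S1}; 5 states remain.
P0 = {S0,S2} | {S3,S4,S5}.
No further refinement is possible. Final partition (2 blocks): {S0,S2} | {S3,S4,S5}.
State S5 belongs to the block {S3,S4,S5}, which has 3 states.

3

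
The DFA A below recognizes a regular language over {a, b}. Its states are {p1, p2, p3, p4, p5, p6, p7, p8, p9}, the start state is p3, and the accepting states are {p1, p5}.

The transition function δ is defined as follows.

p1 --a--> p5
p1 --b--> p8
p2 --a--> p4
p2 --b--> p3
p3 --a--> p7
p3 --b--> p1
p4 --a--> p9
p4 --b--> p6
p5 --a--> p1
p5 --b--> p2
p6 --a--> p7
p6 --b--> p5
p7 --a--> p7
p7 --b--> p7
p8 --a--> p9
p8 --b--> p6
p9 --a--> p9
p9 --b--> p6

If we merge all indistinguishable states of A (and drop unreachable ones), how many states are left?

4

Every state is reachable, so we keep all 9.
Initial partition by acceptance: {p1,p5} | {p2,p3,p4,p6,p7,p8,p9}.
On input b, block {p2,p3,p4,p6,p7,p8,p9} splits into {p2,p4,p7,p8,p9} and {p3,p6}.
Refine {p2,p4,p7,p8,p9} on symbol b: members go to different blocks, giving {p2,p4,p8,p9} and {p7}.
Stable partition: {p1,p5} | {p2,p4,p8,p9} | {p3,p6} | {p7} — 4 equivalence classes.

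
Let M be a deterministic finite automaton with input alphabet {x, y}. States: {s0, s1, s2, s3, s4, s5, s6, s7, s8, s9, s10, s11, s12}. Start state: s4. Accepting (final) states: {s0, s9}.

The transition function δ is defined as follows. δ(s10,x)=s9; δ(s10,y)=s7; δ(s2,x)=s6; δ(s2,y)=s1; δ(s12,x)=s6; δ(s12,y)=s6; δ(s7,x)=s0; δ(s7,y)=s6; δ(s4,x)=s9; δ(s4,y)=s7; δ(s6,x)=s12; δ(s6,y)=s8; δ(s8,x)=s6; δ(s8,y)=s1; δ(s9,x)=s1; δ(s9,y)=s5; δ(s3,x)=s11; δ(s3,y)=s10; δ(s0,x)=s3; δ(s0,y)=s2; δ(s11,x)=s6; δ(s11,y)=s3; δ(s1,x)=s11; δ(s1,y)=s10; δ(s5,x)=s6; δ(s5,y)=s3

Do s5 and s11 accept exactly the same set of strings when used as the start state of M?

All states are reachable from the start state.
Start with accepting vs non-accepting: {s0,s9} | {s1,s2,s3,s4,s5,s6,s7,s8,s10,s11,s12}.
Split {s1,s2,s3,s4,s5,s6,s7,s8,s10,s11,s12} by δ(·,x) → {s1,s2,s3,s5,s6,s8,s11,s12} and {s4,s7,s10}.
Split {s1,s2,s3,s5,s6,s8,s11,s12} by δ(·,y) → {s2,s5,s6,s8,s11,s12} and {s1,s3}.
Split {s2,s5,s6,s8,s11,s12} by δ(·,y) → {s2,s5,s8,s11} and {s6,s12}.
Refine {s4,s7,s10} on symbol y: members go to different blocks, giving {s4,s10} and {s7}.
On input y, block {s6,s12} splits into {s6} and {s12}.
No further refinement is possible. Final partition (7 blocks): {s0,s9} | {s2,s5,s8,s11} | {s4,s10} | {s1,s3} | {s6} | {s7} | {s12}.
s5 and s11 lie in the same block of the stable partition, so they are equivalent — no string distinguishes them.

Yes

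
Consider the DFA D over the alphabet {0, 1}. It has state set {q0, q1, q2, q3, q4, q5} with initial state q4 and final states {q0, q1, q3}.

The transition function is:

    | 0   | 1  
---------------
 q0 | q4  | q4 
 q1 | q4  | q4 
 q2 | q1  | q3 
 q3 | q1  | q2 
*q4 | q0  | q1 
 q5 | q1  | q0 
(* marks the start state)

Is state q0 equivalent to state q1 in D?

Reachable states from the start: {q0,q1,q4}. Unreachable: {q2,q3,q5} — drop them.
Start with accepting vs non-accepting: {q0,q1} | {q4}.
No further refinement is possible. Final partition (2 blocks): {q0,q1} | {q4}.
q0 and q1 lie in the same block of the stable partition, so they are equivalent — no string distinguishes them.

Yes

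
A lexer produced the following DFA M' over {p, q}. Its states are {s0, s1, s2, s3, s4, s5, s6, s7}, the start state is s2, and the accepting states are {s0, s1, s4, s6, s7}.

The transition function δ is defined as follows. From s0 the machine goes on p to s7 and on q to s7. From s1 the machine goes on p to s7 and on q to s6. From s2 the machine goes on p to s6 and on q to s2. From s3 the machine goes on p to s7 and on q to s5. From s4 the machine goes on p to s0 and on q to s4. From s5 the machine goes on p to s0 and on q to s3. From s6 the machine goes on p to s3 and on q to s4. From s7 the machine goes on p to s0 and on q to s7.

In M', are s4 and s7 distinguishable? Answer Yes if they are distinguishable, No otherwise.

No

First remove the unreachable states {s1}; 7 states remain.
Start with accepting vs non-accepting: {s0,s4,s6,s7} | {s2,s3,s5}.
Split {s0,s4,s6,s7} by δ(·,p) → {s0,s4,s7} and {s6}.
Refine {s2,s3,s5} on symbol p: members go to different blocks, giving {s3,s5} and {s2}.
Stable partition: {s0,s4,s7} | {s3,s5} | {s6} | {s2} — 4 equivalence classes.
s4 and s7 lie in the same block of the stable partition, so they are equivalent — no string distinguishes them.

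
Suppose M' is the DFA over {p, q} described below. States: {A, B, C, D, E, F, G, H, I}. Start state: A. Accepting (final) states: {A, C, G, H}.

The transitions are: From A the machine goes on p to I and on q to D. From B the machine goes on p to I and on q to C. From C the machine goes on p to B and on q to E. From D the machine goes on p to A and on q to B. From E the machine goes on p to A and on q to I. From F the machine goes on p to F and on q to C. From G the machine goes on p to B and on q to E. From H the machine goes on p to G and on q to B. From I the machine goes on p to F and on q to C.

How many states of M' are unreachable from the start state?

Starting at A and following transitions, the reachable set is {A, B, C, D, E, F, I}. That leaves G, H unreachable — 2 in total.

2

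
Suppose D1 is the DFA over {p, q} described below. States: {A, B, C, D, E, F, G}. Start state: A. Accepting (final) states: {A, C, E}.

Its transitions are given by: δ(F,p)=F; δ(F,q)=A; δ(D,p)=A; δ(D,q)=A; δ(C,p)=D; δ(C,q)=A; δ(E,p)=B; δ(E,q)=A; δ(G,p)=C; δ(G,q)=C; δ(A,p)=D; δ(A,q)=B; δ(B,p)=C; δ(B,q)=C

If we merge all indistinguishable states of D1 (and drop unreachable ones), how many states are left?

States {E,F,G} cannot be reached from the start state, so discard them.
P0 = {A,C} | {B,D}.
Refine {A,C} on symbol q: members go to different blocks, giving {A} and {C}.
Split {B,D} by δ(·,p) → {B} and {D}.
The partition is now stable with 4 blocks: {A} | {B} | {C} | {D}.

4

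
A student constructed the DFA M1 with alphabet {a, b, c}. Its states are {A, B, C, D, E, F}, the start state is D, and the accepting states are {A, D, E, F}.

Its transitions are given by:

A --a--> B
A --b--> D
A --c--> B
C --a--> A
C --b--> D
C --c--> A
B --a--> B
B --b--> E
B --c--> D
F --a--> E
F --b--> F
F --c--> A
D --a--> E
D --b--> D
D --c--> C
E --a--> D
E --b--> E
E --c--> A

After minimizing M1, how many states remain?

5

Reachable states from the start: {A,B,C,D,E}. Unreachable: {F} — drop them.
Initial partition by acceptance: {A,D,E} | {B,C}.
On input a, block {A,D,E} splits into {D,E} and {A}.
On input c, block {D,E} splits into {D} and {E}.
Refine {B,C} on symbol a: members go to different blocks, giving {B} and {C}.
No further refinement is possible. Final partition (5 blocks): {D} | {B} | {A} | {E} | {C}.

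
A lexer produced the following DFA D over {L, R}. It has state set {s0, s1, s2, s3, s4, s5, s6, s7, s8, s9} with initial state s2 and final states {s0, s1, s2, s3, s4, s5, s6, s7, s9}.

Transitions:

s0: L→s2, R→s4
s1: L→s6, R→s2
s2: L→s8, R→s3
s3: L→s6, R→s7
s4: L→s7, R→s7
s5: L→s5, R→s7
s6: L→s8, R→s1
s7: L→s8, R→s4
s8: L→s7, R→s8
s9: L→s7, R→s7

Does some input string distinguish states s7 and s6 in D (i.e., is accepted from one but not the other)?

No

States {s0,s5,s9} cannot be reached from the start state, so discard them.
Start with accepting vs non-accepting: {s1,s2,s3,s4,s6,s7} | {s8}.
On input L, block {s1,s2,s3,s4,s6,s7} splits into {s1,s3,s4} and {s2,s6,s7}.
The partition is now stable with 3 blocks: {s1,s3,s4} | {s8} | {s2,s6,s7}.
s7 and s6 lie in the same block of the stable partition, so they are equivalent — no string distinguishes them.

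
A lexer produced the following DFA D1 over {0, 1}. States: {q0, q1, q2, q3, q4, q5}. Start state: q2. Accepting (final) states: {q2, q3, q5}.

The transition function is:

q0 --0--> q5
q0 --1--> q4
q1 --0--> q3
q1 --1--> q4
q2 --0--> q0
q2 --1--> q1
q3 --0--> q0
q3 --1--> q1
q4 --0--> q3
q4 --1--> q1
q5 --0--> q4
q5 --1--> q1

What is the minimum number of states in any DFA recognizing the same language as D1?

2

Initial partition by acceptance: {q2,q3,q5} | {q0,q1,q4}.
No further refinement is possible. Final partition (2 blocks): {q2,q3,q5} | {q0,q1,q4}.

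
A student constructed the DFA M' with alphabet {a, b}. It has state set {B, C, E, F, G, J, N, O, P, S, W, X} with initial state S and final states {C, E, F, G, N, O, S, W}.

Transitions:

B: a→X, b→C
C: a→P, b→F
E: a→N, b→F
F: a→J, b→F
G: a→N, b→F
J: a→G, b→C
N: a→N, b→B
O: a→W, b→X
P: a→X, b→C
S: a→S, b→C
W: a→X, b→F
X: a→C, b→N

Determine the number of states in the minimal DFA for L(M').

Reachable states from the start: {B,C,F,G,J,N,P,S,X}. Unreachable: {E,O,W} — drop them.
Start with accepting vs non-accepting: {C,F,G,N,S} | {B,J,P,X}.
On input a, block {C,F,G,N,S} splits into {G,N,S} and {C,F}.
On input b, block {G,N,S} splits into {G,S} and {N}.
Split {G,S} by δ(·,a) → {G} and {S}.
Split {B,J,P,X} by δ(·,a) → {B,P} and {X} and {J}.
On input a, block {C,F} splits into {C} and {F}.
Stable partition: {G} | {B,P} | {C} | {N} | {S} | {X} | {J} | {F} — 8 equivalence classes.

8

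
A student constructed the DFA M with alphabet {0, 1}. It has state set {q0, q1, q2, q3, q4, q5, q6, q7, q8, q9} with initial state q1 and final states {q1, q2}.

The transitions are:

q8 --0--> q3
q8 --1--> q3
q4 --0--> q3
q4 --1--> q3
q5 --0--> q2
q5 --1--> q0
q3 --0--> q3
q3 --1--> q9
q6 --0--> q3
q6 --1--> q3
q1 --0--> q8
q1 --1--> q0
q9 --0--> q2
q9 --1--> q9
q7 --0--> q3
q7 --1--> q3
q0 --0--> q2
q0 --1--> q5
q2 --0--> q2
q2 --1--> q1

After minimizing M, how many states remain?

5

First remove the unreachable states {q4,q6,q7}; 7 states remain.
Initial partition by acceptance: {q1,q2} | {q0,q3,q5,q8,q9}.
On input 0, block {q1,q2} splits into {q1} and {q2}.
Refine {q0,q3,q5,q8,q9} on symbol 0: members go to different blocks, giving {q0,q5,q9} and {q3,q8}.
Split {q3,q8} by δ(·,1) → {q3} and {q8}.
Stable partition: {q1} | {q0,q5,q9} | {q2} | {q3} | {q8} — 5 equivalence classes.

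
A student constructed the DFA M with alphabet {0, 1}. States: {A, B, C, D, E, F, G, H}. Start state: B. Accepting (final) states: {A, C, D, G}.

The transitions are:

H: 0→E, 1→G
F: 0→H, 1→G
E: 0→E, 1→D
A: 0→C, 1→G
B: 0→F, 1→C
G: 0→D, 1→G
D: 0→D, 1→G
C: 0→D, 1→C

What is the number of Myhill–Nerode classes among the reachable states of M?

Reachable states from the start: {B,C,D,E,F,G,H}. Unreachable: {A} — drop them.
Start with accepting vs non-accepting: {C,D,G} | {B,E,F,H}.
The partition is now stable with 2 blocks: {C,D,G} | {B,E,F,H}.

2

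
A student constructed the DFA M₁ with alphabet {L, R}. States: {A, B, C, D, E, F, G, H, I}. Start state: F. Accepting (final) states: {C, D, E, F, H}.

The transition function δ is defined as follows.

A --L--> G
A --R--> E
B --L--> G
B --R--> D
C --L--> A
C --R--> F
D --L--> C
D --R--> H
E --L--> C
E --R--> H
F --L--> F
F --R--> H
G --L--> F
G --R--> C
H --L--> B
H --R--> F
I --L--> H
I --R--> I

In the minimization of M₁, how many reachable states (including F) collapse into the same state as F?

1

First remove the unreachable states {I}; 8 states remain.
Start with accepting vs non-accepting: {C,D,E,F,H} | {A,B,G}.
On input L, block {C,D,E,F,H} splits into {D,E,F} and {C,H}.
Refine {D,E,F} on symbol L: members go to different blocks, giving {D,E} and {F}.
On input L, block {A,B,G} splits into {A,B} and {G}.
Stable partition: {D,E} | {A,B} | {C,H} | {F} | {G} — 5 equivalence classes.
State F belongs to the block {F}, which has 1 states.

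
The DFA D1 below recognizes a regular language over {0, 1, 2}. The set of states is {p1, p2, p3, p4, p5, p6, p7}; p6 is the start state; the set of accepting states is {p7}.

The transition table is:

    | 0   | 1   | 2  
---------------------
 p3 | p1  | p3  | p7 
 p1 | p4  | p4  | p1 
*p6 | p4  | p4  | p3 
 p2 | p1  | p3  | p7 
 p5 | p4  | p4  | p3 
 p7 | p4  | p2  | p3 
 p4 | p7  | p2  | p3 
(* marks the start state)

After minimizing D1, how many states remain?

First remove the unreachable states {p5}; 6 states remain.
P0 = {p7} | {p1,p2,p3,p4,p6}.
Split {p1,p2,p3,p4,p6} by δ(·,0) → {p1,p2,p3,p6} and {p4}.
On input 0, block {p1,p2,p3,p6} splits into {p1,p6} and {p2,p3}.
Refine {p1,p6} on symbol 2: members go to different blocks, giving {p1} and {p6}.
Stable partition: {p7} | {p1} | {p4} | {p2,p3} | {p6} — 5 equivalence classes.

5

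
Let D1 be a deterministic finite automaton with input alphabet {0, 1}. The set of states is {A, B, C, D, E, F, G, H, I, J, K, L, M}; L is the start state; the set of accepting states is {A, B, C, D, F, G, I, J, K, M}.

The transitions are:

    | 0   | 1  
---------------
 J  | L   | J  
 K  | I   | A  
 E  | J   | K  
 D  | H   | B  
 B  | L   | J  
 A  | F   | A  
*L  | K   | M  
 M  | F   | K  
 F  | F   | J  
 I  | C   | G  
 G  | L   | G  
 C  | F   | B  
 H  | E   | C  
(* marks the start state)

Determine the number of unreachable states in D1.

No path from L leads to D, E, H; the other 10 states are all reachable.

3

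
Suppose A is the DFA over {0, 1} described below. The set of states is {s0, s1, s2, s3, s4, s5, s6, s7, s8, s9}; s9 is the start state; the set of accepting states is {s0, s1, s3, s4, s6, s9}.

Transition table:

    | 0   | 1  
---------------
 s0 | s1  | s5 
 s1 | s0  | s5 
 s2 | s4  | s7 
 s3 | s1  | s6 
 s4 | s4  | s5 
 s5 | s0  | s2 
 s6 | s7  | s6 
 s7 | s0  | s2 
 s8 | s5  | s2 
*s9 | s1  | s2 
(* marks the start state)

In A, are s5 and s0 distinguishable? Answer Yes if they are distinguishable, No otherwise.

First remove the unreachable states {s3,s6,s8}; 7 states remain.
Start with accepting vs non-accepting: {s0,s1,s4,s9} | {s2,s5,s7}.
The partition is now stable with 2 blocks: {s0,s1,s4,s9} | {s2,s5,s7}.
s5 and s0 end up in different blocks, so they are distinguishable. For instance, the string 'ε' is accepted from only s0.

Yes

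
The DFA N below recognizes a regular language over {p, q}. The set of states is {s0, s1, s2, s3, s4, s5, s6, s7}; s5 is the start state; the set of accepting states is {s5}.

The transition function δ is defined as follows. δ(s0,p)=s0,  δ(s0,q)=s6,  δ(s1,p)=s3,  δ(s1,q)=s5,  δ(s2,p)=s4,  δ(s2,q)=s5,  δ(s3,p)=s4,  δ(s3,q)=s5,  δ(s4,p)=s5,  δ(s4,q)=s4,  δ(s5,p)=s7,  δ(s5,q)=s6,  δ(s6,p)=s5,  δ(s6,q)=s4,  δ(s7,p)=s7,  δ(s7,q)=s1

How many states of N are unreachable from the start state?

Starting at s5 and following transitions, the reachable set is {s1, s3, s4, s5, s6, s7}. That leaves s0, s2 unreachable — 2 in total.

2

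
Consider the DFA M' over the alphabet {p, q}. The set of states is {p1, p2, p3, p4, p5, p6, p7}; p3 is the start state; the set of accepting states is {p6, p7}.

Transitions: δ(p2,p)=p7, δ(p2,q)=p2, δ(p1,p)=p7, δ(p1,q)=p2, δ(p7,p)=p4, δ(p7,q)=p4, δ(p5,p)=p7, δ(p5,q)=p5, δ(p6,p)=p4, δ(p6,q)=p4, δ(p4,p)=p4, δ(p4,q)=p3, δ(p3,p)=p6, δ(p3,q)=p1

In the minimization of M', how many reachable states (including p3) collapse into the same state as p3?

Reachable states from the start: {p1,p2,p3,p4,p6,p7}. Unreachable: {p5} — drop them.
P0 = {p6,p7} | {p1,p2,p3,p4}.
Split {p1,p2,p3,p4} by δ(·,p) → {p1,p2,p3} and {p4}.
No further refinement is possible. Final partition (3 blocks): {p6,p7} | {p1,p2,p3} | {p4}.
The equivalence class containing p3 is {p1,p2,p3}, of size 3.

3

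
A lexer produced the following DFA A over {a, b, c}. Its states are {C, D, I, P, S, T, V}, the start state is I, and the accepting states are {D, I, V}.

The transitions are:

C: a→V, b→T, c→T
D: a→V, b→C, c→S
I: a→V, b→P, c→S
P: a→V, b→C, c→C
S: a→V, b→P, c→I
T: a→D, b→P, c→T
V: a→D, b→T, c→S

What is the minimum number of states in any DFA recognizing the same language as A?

Start with accepting vs non-accepting: {D,I,V} | {C,P,S,T}.
Split {C,P,S,T} by δ(·,c) → {C,P,T} and {S}.
No further refinement is possible. Final partition (3 blocks): {D,I,V} | {C,P,T} | {S}.

3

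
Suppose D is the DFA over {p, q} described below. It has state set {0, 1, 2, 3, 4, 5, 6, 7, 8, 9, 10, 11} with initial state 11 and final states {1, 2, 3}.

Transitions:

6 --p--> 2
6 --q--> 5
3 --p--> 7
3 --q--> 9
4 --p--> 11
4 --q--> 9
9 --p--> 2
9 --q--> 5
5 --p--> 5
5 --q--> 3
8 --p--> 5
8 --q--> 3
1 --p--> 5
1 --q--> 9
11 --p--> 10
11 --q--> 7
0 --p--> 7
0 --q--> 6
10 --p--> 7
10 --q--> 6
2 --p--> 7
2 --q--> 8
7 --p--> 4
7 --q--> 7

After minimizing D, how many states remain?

First remove the unreachable states {0,1}; 10 states remain.
Start with accepting vs non-accepting: {2,3} | {4,5,6,7,8,9,10,11}.
Refine {4,5,6,7,8,9,10,11} on symbol p: members go to different blocks, giving {4,5,7,8,10,11} and {6,9}.
Split {2,3} by δ(·,q) → {2} and {3}.
On input q, block {4,5,7,8,10,11} splits into {4,10} and {5,8} and {7,11}.
The partition is now stable with 6 blocks: {2} | {4,10} | {6,9} | {3} | {5,8} | {7,11}.

6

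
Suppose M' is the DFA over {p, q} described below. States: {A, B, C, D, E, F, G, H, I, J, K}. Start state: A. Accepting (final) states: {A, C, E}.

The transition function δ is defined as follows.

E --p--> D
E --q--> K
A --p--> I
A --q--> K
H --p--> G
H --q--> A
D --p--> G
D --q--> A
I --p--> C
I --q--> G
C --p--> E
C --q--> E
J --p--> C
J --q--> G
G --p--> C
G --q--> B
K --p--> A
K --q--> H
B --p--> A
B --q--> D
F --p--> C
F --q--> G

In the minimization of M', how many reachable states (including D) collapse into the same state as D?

First remove the unreachable states {F,J}; 9 states remain.
Initial partition by acceptance: {A,C,E} | {B,D,G,H,I,K}.
On input p, block {A,C,E} splits into {A,E} and {C}.
Split {B,D,G,H,I,K} by δ(·,p) → {B,K} and {D,H} and {G,I}.
Split {A,E} by δ(·,p) → {A} and {E}.
Split {G,I} by δ(·,q) → {G} and {I}.
No further refinement is possible. Final partition (7 blocks): {A} | {B,K} | {C} | {D,H} | {G} | {E} | {I}.
State D belongs to the block {D,H}, which has 2 states.

2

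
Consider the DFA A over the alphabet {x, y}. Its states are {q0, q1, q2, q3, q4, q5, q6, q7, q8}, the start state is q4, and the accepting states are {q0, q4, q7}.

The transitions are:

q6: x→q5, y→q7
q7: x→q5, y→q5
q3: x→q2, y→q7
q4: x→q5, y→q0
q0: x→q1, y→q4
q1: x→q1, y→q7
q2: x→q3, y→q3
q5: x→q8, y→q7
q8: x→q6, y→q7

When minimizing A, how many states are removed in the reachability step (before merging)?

2

BFS from q4 reaches {q0, q1, q4, q5, q6, q7, q8}; the 2 state(s) q2, q3 are never visited.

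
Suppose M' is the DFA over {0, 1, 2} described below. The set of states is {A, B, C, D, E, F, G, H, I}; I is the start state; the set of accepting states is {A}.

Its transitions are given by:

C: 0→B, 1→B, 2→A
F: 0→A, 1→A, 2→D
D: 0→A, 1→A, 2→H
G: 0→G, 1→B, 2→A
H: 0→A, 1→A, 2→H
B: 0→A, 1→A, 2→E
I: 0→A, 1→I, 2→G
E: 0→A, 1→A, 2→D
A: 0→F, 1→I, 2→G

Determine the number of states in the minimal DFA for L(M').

Reachable states from the start: {A,B,D,E,F,G,H,I}. Unreachable: {C} — drop them.
Start with accepting vs non-accepting: {A} | {B,D,E,F,G,H,I}.
Split {B,D,E,F,G,H,I} by δ(·,0) → {B,D,E,F,H,I} and {G}.
Refine {B,D,E,F,H,I} on symbol 1: members go to different blocks, giving {B,D,E,F,H} and {I}.
No further refinement is possible. Final partition (4 blocks): {A} | {B,D,E,F,H} | {G} | {I}.

4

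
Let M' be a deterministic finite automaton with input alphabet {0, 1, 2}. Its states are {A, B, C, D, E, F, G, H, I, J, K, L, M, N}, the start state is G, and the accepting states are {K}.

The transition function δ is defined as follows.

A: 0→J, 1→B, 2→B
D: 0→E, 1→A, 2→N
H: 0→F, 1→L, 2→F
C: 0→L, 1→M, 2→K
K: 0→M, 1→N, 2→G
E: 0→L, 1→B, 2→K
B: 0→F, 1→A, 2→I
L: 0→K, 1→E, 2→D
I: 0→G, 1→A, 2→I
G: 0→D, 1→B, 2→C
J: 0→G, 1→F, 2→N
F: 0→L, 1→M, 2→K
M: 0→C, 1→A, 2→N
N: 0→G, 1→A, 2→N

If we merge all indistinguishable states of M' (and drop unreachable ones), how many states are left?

States {H} cannot be reached from the start state, so discard them.
Start with accepting vs non-accepting: {K} | {A,B,C,D,E,F,G,I,J,L,M,N}.
On input 0, block {A,B,C,D,E,F,G,I,J,L,M,N} splits into {A,B,C,D,E,F,G,I,J,M,N} and {L}.
On input 0, block {A,B,C,D,E,F,G,I,J,M,N} splits into {A,B,D,G,I,J,M,N} and {C,E,F}.
Split {A,B,D,G,I,J,M,N} by δ(·,0) → {A,G,I,J,N} and {B,D,M}.
Refine {A,G,I,J,N} on symbol 0: members go to different blocks, giving {A,I,J,N} and {G}.
On input 0, block {A,I,J,N} splits into {I,J,N} and {A}.
On input 1, block {I,J,N} splits into {I,N} and {J}.
Stable partition: {K} | {I,N} | {L} | {C,E,F} | {B,D,M} | {G} | {A} | {J} — 8 equivalence classes.

8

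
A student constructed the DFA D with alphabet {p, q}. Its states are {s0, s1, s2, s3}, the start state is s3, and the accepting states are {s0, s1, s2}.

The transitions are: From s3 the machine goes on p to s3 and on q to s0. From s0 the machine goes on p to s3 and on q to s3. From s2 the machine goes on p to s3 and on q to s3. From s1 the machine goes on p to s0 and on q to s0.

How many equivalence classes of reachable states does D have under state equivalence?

2

Reachable states from the start: {s0,s3}. Unreachable: {s1,s2} — drop them.
Start with accepting vs non-accepting: {s0} | {s3}.
The partition is now stable with 2 blocks: {s0} | {s3}.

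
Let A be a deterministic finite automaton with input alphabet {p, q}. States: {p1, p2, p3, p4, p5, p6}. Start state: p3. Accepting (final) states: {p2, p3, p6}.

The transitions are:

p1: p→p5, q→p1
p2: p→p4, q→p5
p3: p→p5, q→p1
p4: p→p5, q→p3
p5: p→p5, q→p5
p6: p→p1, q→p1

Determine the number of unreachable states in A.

3

BFS from p3 reaches {p1, p3, p5}; the 3 state(s) p2, p4, p6 are never visited.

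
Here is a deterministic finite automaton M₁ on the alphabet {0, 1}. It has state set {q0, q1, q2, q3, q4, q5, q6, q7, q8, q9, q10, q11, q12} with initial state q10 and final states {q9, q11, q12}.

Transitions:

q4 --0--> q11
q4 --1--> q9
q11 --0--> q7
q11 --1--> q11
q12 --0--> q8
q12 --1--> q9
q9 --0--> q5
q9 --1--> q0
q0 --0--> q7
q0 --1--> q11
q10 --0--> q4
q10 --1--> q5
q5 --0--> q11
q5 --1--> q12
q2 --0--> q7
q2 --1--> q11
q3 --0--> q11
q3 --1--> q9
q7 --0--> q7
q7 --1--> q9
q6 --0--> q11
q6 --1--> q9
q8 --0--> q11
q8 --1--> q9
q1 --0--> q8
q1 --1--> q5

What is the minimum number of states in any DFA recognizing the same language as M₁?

States {q1,q2,q3,q6} cannot be reached from the start state, so discard them.
P0 = {q9,q11,q12} | {q0,q4,q5,q7,q8,q10}.
On input 1, block {q9,q11,q12} splits into {q11,q12} and {q9}.
On input 1, block {q11,q12} splits into {q11} and {q12}.
Refine {q0,q4,q5,q7,q8,q10} on symbol 0: members go to different blocks, giving {q0,q7,q10} and {q4,q5,q8}.
Refine {q0,q7,q10} on symbol 0: members go to different blocks, giving {q0,q7} and {q10}.
Refine {q0,q7} on symbol 1: members go to different blocks, giving {q0} and {q7}.
Refine {q4,q5,q8} on symbol 1: members go to different blocks, giving {q4,q8} and {q5}.
No further refinement is possible. Final partition (8 blocks): {q11} | {q0} | {q9} | {q12} | {q4,q8} | {q10} | {q7} | {q5}.

8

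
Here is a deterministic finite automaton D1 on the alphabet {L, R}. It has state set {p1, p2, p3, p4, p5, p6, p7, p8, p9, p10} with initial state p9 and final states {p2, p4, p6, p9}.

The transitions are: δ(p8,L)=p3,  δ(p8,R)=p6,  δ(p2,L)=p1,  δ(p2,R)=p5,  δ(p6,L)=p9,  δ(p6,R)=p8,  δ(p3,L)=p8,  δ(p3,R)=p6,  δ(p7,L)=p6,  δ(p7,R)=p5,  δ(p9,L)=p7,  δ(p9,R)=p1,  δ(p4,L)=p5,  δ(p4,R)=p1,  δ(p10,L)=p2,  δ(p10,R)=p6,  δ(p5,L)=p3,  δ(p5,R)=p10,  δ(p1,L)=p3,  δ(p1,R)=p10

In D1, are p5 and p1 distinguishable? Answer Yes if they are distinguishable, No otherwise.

No

States {p4} cannot be reached from the start state, so discard them.
Start with accepting vs non-accepting: {p2,p6,p9} | {p1,p3,p5,p7,p8,p10}.
Refine {p2,p6,p9} on symbol L: members go to different blocks, giving {p2,p9} and {p6}.
Split {p1,p3,p5,p7,p8,p10} by δ(·,L) → {p1,p3,p5,p8} and {p7} and {p10}.
Split {p2,p9} by δ(·,L) → {p2} and {p9}.
Split {p1,p3,p5,p8} by δ(·,R) → {p1,p5} and {p3,p8}.
No further refinement is possible. Final partition (7 blocks): {p2} | {p1,p5} | {p6} | {p7} | {p10} | {p9} | {p3,p8}.
p5 and p1 lie in the same block of the stable partition, so they are equivalent — no string distinguishes them.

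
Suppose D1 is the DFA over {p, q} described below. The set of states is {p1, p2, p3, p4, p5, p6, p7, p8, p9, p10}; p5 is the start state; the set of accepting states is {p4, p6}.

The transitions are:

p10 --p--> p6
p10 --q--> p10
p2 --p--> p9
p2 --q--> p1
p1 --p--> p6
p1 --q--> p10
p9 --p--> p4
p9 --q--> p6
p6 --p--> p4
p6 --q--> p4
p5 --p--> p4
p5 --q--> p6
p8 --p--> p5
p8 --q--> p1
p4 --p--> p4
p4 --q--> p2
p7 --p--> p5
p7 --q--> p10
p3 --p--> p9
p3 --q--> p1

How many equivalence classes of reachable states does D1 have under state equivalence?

First remove the unreachable states {p3,p7,p8}; 7 states remain.
Initial partition by acceptance: {p4,p6} | {p1,p2,p5,p9,p10}.
Refine {p4,p6} on symbol q: members go to different blocks, giving {p4} and {p6}.
Refine {p1,p2,p5,p9,p10} on symbol p: members go to different blocks, giving {p1,p10} and {p5,p9} and {p2}.
Stable partition: {p4} | {p1,p10} | {p6} | {p5,p9} | {p2} — 5 equivalence classes.

5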